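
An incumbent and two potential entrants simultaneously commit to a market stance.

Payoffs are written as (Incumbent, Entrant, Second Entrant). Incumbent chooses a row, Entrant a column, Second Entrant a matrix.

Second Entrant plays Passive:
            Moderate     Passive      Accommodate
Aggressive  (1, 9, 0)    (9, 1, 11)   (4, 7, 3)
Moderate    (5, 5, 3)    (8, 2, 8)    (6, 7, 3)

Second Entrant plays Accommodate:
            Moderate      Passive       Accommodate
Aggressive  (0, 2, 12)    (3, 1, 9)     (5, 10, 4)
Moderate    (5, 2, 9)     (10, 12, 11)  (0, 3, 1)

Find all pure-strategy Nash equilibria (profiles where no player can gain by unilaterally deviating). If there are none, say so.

Pure-strategy Nash equilibria: (Aggressive, Accommodate, Accommodate); (Moderate, Passive, Accommodate); (Moderate, Accommodate, Passive)

Check each profile: it is a Nash equilibrium iff no player can strictly gain by switching unilaterally.
(Aggressive, Moderate, Passive): Incumbent can switch to Moderate (1 → 5). Not NE.
(Aggressive, Moderate, Accommodate): Incumbent can switch to Moderate (0 → 5). Not NE.
(Aggressive, Passive, Passive): Entrant can switch to Moderate (1 → 9). Not NE.
(Aggressive, Passive, Accommodate): Incumbent can switch to Moderate (3 → 10). Not NE.
(Aggressive, Accommodate, Passive): Incumbent can switch to Moderate (4 → 6). Not NE.
(Aggressive, Accommodate, Accommodate): Incumbent gets 5, best alternative 0; Entrant gets 10, best alternative 2; Second Entrant gets 4, best alternative 3. No profitable deviation — NE.
(Moderate, Moderate, Passive): Entrant can switch to Accommodate (5 → 7). Not NE.
(Moderate, Passive, Accommodate): Incumbent gets 10, best alternative 3; Entrant gets 12, best alternative 3; Second Entrant gets 11, best alternative 8. No profitable deviation — NE.
(Moderate, Accommodate, Passive): Incumbent gets 6, best alternative 4; Entrant gets 7, best alternative 5; Second Entrant gets 3, best alternative 1. No profitable deviation — NE.
(The remaining 3 profiles each have a profitable deviation by the same check.)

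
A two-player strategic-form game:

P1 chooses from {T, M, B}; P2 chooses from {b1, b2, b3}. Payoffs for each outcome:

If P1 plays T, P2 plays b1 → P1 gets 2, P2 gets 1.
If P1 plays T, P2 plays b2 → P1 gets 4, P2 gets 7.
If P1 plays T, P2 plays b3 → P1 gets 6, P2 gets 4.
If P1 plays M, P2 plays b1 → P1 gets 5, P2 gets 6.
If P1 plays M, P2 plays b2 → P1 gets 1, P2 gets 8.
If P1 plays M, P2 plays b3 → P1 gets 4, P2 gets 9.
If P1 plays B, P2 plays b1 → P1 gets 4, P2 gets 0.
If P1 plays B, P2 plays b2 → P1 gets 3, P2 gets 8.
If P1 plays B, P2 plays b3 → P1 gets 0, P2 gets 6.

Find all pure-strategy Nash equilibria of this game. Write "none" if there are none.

P1 against b1: payoffs 2, 5, 4 → best response M.
P1 against b2: payoffs 4, 1, 3 → best response T.
P1 against b3: payoffs 6, 4, 0 → best response T.
P2 against T: payoffs 1, 7, 4 → best response b2.
P2 against M: payoffs 6, 8, 9 → best response b3.
P2 against B: payoffs 0, 8, 6 → best response b2.
Mutual best responses: (T, b2).

The unique pure-strategy Nash equilibrium is (T, b2).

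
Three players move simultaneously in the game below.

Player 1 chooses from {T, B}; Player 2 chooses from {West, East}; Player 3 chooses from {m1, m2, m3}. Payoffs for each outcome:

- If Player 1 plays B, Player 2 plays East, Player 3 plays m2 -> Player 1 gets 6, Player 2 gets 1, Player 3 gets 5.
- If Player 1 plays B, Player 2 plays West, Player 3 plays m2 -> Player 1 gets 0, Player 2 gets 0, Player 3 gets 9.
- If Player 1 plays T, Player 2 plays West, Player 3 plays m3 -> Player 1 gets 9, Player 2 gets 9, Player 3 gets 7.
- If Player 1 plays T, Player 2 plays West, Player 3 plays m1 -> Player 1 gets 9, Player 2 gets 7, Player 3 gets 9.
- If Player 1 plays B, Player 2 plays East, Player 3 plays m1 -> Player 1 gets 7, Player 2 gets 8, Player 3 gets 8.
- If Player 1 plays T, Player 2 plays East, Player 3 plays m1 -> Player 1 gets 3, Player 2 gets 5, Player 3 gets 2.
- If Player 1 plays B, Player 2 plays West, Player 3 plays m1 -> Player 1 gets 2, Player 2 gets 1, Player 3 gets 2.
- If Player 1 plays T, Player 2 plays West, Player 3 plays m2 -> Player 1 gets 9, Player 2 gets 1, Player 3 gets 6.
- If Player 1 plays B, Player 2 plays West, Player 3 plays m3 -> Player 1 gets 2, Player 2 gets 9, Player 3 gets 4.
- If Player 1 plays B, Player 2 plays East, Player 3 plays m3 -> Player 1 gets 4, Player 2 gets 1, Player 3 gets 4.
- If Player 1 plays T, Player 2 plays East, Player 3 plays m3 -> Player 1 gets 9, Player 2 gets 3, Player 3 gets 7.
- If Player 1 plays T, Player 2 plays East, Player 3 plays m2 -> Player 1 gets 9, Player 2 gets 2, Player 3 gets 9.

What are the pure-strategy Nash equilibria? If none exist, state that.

(T, West, m1) and (T, East, m2) and (B, East, m1)

For each strategy profile, look for a profitable unilateral deviation.
(T, West, m1): Player 1 gets 9, best alternative 2; Player 2 gets 7, best alternative 5; Player 3 gets 9, best alternative 7. No profitable deviation — NE.
(T, West, m2): Player 2 can switch to East (1 → 2). Not NE.
(T, West, m3): Player 3 can switch to m1 (7 → 9). Not NE.
(T, East, m1): Player 1 can switch to B (3 → 7). Not NE.
(T, East, m2): Player 1 gets 9, best alternative 6; Player 2 gets 2, best alternative 1; Player 3 gets 9, best alternative 7. No profitable deviation — NE.
(T, East, m3): Player 2 can switch to West (3 → 9). Not NE.
(B, West, m1): Player 1 can switch to T (2 → 9). Not NE.
(B, West, m2): Player 1 can switch to T (0 → 9). Not NE.
(B, West, m3): Player 1 can switch to T (2 → 9). Not NE.
(B, East, m1): Player 1 gets 7, best alternative 3; Player 2 gets 8, best alternative 1; Player 3 gets 8, best alternative 5. No profitable deviation — NE.
(B, East, m2): Player 1 can switch to T (6 → 9). Not NE.
(The remaining 1 profile has a profitable deviation by the same check.)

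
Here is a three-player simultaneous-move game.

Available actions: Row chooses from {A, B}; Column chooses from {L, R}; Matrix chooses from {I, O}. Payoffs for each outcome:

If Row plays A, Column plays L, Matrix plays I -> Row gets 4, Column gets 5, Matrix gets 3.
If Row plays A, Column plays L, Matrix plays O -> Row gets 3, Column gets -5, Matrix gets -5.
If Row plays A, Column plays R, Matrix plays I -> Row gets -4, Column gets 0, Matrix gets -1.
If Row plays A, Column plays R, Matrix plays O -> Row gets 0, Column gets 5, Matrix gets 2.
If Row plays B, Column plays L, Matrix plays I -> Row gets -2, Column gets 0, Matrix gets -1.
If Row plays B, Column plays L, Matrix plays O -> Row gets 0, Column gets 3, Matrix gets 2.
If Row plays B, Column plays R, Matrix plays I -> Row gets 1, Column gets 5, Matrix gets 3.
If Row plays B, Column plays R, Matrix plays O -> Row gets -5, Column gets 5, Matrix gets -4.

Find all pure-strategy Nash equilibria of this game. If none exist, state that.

Pure-strategy Nash equilibria: (A, L, I) and (A, R, O) and (B, R, I)

Row against (L, I): payoffs 4, -2 → best response A.
Row against (L, O): payoffs 3, 0 → best response A.
Row against (R, I): payoffs -4, 1 → best response B.
Row against (R, O): payoffs 0, -5 → best response A.
Column against (A, I): payoffs 5, 0 → best response L.
Column against (A, O): payoffs -5, 5 → best response R.
Column against (B, I): payoffs 0, 5 → best response R.
Column against (B, O): payoffs 3, 5 → best response R.
Matrix against (A, L): payoffs 3, -5 → best response I.
Matrix against (A, R): payoffs -1, 2 → best response O.
Matrix against (B, L): payoffs -1, 2 → best response O.
Matrix against (B, R): payoffs 3, -4 → best response I.
Mutual best responses: (A, L, I); (A, R, O); (B, R, I).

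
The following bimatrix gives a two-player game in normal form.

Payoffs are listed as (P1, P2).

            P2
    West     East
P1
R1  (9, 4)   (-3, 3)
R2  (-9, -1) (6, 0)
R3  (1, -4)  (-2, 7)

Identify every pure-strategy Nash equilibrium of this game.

(R1, West) and (R2, East)

For each player, find the best response to each opponent profile; mutual best responses are the pure NE.
P1 against West: payoffs 9, -9, 1 → best response R1.
P1 against East: payoffs -3, 6, -2 → best response R2.
P2 against R1: payoffs 4, 3 → best response West.
P2 against R2: payoffs -1, 0 → best response East.
P2 against R3: payoffs -4, 7 → best response East.
Mutual best responses: (R1, West); (R2, East).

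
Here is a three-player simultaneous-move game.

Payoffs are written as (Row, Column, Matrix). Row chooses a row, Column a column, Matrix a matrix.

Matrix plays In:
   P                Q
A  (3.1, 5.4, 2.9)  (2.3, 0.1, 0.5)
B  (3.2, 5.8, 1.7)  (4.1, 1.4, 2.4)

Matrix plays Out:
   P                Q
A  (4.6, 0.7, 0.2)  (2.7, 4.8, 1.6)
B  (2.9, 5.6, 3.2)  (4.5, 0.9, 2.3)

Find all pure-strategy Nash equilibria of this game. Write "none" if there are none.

Row against (P, In): payoffs 3.1, 3.2 → best response B.
Row against (P, Out): payoffs 4.6, 2.9 → best response A.
Row against (Q, In): payoffs 2.3, 4.1 → best response B.
Row against (Q, Out): payoffs 2.7, 4.5 → best response B.
Column against (A, In): payoffs 5.4, 0.1 → best response P.
Column against (A, Out): payoffs 0.7, 4.8 → best response Q.
Column against (B, In): payoffs 5.8, 1.4 → best response P.
Column against (B, Out): payoffs 5.6, 0.9 → best response P.
Matrix against (A, P): payoffs 2.9, 0.2 → best response In.
Matrix against (A, Q): payoffs 0.5, 1.6 → best response Out.
Matrix against (B, P): payoffs 1.7, 3.2 → best response Out.
Matrix against (B, Q): payoffs 2.4, 2.3 → best response In.
No profile is a mutual best response for all players.

There is no pure-strategy Nash equilibrium.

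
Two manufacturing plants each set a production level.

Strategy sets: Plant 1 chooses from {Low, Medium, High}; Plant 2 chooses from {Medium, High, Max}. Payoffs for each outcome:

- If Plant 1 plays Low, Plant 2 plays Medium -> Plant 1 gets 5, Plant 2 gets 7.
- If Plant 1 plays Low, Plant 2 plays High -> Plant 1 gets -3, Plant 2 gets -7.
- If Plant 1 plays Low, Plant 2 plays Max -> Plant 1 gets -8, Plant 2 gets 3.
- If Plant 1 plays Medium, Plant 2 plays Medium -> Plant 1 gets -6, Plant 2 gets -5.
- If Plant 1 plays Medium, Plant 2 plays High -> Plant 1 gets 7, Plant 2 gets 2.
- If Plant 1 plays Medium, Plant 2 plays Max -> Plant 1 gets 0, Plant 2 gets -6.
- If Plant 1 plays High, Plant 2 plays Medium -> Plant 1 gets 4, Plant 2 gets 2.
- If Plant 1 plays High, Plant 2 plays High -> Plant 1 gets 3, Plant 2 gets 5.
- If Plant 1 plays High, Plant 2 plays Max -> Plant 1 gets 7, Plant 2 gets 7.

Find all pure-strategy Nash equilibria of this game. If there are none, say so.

The pure Nash equilibria are (Low, Medium); (Medium, High); (High, Max).

(Low, Medium): Plant 1 gets 5, best alternative 4; Plant 2 gets 7, best alternative 3. No profitable deviation — NE.
(Low, High): Plant 1 can switch to Medium (-3 → 7). Not NE.
(Low, Max): Plant 1 can switch to Medium (-8 → 0). Not NE.
(Medium, Medium): Plant 1 can switch to Low (-6 → 5). Not NE.
(Medium, High): Plant 1 gets 7, best alternative 3; Plant 2 gets 2, best alternative -5. No profitable deviation — NE.
(Medium, Max): Plant 1 can switch to High (0 → 7). Not NE.
(High, Medium): Plant 1 can switch to Low (4 → 5). Not NE.
(High, High): Plant 1 can switch to Medium (3 → 7). Not NE.
(High, Max): Plant 1 gets 7, best alternative 0; Plant 2 gets 7, best alternative 5. No profitable deviation — NE.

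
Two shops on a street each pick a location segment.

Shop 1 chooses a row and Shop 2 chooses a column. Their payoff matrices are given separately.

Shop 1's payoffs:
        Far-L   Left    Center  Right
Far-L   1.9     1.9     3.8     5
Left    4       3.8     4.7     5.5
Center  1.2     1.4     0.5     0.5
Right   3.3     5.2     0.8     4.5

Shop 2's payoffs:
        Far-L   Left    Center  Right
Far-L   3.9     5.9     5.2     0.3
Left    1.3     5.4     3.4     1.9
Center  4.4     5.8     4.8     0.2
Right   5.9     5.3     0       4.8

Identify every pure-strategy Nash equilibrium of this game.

Shop 1 against Far-L: payoffs 1.9, 4, 1.2, 3.3 → best response Left.
Shop 1 against Left: payoffs 1.9, 3.8, 1.4, 5.2 → best response Right.
Shop 1 against Center: payoffs 3.8, 4.7, 0.5, 0.8 → best response Left.
Shop 1 against Right: payoffs 5, 5.5, 0.5, 4.5 → best response Left.
Shop 2 against Far-L: payoffs 3.9, 5.9, 5.2, 0.3 → best response Left.
Shop 2 against Left: payoffs 1.3, 5.4, 3.4, 1.9 → best response Left.
Shop 2 against Center: payoffs 4.4, 5.8, 4.8, 0.2 → best response Left.
Shop 2 against Right: payoffs 5.9, 5.3, 0, 4.8 → best response Far-L.
No profile is a mutual best response for all players.

none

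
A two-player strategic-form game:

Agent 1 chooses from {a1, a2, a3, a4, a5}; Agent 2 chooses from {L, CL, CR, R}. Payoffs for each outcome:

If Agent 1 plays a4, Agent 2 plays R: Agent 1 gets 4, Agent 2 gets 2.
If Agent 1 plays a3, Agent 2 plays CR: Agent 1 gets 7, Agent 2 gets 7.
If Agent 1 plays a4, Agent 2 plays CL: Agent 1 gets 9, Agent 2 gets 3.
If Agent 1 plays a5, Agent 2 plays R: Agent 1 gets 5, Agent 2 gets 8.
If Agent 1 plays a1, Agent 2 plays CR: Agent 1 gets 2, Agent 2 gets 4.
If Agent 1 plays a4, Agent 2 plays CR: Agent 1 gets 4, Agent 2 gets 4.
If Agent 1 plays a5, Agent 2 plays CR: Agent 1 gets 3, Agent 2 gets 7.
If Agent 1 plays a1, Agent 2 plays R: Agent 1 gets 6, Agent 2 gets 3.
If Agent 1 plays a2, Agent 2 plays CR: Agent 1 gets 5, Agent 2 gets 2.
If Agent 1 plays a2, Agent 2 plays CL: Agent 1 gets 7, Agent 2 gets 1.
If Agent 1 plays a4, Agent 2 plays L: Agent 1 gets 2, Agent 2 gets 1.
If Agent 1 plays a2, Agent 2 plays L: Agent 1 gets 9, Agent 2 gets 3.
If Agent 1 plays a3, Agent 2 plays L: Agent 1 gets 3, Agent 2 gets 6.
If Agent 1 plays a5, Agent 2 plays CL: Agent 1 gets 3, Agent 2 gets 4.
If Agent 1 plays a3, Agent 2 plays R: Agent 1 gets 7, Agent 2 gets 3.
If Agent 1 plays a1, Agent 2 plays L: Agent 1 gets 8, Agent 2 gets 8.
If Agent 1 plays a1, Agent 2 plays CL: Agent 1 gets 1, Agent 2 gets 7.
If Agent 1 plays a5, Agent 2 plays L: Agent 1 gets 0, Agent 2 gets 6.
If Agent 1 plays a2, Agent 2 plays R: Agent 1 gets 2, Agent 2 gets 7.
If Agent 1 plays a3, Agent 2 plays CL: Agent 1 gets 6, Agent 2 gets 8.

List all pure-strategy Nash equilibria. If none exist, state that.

There is no pure-strategy Nash equilibrium.

For each player, find the best response to each opponent profile; mutual best responses are the pure NE.
Agent 1 against L: payoffs 8, 9, 3, 2, 0 → best response a2.
Agent 1 against CL: payoffs 1, 7, 6, 9, 3 → best response a4.
Agent 1 against CR: payoffs 2, 5, 7, 4, 3 → best response a3.
Agent 1 against R: payoffs 6, 2, 7, 4, 5 → best response a3.
Agent 2 against a1: payoffs 8, 7, 4, 3 → best response L.
Agent 2 against a2: payoffs 3, 1, 2, 7 → best response R.
Agent 2 against a3: payoffs 6, 8, 7, 3 → best response CL.
Agent 2 against a4: payoffs 1, 3, 4, 2 → best response CR.
Agent 2 against a5: payoffs 6, 4, 7, 8 → best response R.
No profile is a mutual best response for all players.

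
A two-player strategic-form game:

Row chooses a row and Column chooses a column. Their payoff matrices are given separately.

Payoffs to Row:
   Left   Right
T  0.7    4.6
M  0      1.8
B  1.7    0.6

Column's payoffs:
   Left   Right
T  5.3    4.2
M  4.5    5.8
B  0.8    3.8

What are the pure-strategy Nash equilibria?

none

Row against Left: payoffs 0.7, 0, 1.7 → best response B.
Row against Right: payoffs 4.6, 1.8, 0.6 → best response T.
Column against T: payoffs 5.3, 4.2 → best response Left.
Column against M: payoffs 4.5, 5.8 → best response Right.
Column against B: payoffs 0.8, 3.8 → best response Right.
No profile is a mutual best response for all players.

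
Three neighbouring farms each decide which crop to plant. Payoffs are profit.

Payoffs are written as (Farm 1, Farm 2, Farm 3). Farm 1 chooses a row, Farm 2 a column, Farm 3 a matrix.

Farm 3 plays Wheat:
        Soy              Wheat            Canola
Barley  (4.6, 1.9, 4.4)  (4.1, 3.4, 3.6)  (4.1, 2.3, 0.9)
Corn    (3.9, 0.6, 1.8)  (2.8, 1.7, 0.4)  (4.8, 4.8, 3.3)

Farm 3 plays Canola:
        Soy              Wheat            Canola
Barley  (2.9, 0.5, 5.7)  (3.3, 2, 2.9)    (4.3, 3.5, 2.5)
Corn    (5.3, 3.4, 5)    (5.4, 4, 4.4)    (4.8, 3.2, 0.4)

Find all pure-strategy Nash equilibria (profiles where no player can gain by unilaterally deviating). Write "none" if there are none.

Mark each player's best response to every combination of opponents' strategies; a profile where every player is best-responding is a pure Nash equilibrium.
Farm 1 against (Soy, Wheat): payoffs 4.6, 3.9 → best response Barley.
Farm 1 against (Soy, Canola): payoffs 2.9, 5.3 → best response Corn.
Farm 1 against (Wheat, Wheat): payoffs 4.1, 2.8 → best response Barley.
Farm 1 against (Wheat, Canola): payoffs 3.3, 5.4 → best response Corn.
Farm 1 against (Canola, Wheat): payoffs 4.1, 4.8 → best response Corn.
Farm 1 against (Canola, Canola): payoffs 4.3, 4.8 → best response Corn.
Farm 2 against (Barley, Wheat): payoffs 1.9, 3.4, 2.3 → best response Wheat.
Farm 2 against (Barley, Canola): payoffs 0.5, 2, 3.5 → best response Canola.
Farm 2 against (Corn, Wheat): payoffs 0.6, 1.7, 4.8 → best response Canola.
Farm 2 against (Corn, Canola): payoffs 3.4, 4, 3.2 → best response Wheat.
Farm 3 against (Barley, Soy): payoffs 4.4, 5.7 → best response Canola.
Farm 3 against (Barley, Wheat): payoffs 3.6, 2.9 → best response Wheat.
Farm 3 against (Barley, Canola): payoffs 0.9, 2.5 → best response Canola.
Farm 3 against (Corn, Soy): payoffs 1.8, 5 → best response Canola.
Farm 3 against (Corn, Wheat): payoffs 0.4, 4.4 → best response Canola.
Farm 3 against (Corn, Canola): payoffs 3.3, 0.4 → best response Wheat.
Mutual best responses: (Barley, Wheat, Wheat); (Corn, Wheat, Canola); (Corn, Canola, Wheat).

The pure Nash equilibria are (Barley, Wheat, Wheat), (Corn, Wheat, Canola), (Corn, Canola, Wheat).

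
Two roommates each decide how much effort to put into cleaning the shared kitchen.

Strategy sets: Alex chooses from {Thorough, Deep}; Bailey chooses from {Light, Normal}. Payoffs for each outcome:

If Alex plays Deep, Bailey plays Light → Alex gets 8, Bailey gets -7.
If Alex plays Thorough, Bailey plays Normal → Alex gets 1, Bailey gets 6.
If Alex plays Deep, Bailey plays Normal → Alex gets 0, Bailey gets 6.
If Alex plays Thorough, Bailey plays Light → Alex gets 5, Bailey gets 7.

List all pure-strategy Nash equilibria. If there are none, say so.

Alex against Light: payoffs 5, 8 → best response Deep.
Alex against Normal: payoffs 1, 0 → best response Thorough.
Bailey against Thorough: payoffs 7, 6 → best response Light.
Bailey against Deep: payoffs -7, 6 → best response Normal.
No profile is a mutual best response for all players.

There is no pure-strategy Nash equilibrium.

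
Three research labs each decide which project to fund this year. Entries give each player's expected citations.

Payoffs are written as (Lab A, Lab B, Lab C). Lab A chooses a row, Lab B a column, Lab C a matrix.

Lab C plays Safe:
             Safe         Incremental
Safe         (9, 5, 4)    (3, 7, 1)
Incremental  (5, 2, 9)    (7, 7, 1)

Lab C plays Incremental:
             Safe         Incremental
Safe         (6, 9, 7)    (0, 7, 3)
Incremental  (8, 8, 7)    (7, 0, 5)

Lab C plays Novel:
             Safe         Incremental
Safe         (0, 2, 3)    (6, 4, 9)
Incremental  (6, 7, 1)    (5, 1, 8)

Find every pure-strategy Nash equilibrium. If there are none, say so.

Lab A against (Safe, Safe): payoffs 9, 5 → best response Safe.
Lab A against (Safe, Incremental): payoffs 6, 8 → best response Incremental.
Lab A against (Safe, Novel): payoffs 0, 6 → best response Incremental.
Lab A against (Incremental, Safe): payoffs 3, 7 → best response Incremental.
Lab A against (Incremental, Incremental): payoffs 0, 7 → best response Incremental.
Lab A against (Incremental, Novel): payoffs 6, 5 → best response Safe.
Lab B against (Safe, Safe): payoffs 5, 7 → best response Incremental.
Lab B against (Safe, Incremental): payoffs 9, 7 → best response Safe.
Lab B against (Safe, Novel): payoffs 2, 4 → best response Incremental.
Lab B against (Incremental, Safe): payoffs 2, 7 → best response Incremental.
Lab B against (Incremental, Incremental): payoffs 8, 0 → best response Safe.
Lab B against (Incremental, Novel): payoffs 7, 1 → best response Safe.
Lab C against (Safe, Safe): payoffs 4, 7, 3 → best response Incremental.
Lab C against (Safe, Incremental): payoffs 1, 3, 9 → best response Novel.
Lab C against (Incremental, Safe): payoffs 9, 7, 1 → best response Safe.
Lab C against (Incremental, Incremental): payoffs 1, 5, 8 → best response Novel.
Mutual best responses: (Safe, Incremental, Novel).

(Safe, Incremental, Novel)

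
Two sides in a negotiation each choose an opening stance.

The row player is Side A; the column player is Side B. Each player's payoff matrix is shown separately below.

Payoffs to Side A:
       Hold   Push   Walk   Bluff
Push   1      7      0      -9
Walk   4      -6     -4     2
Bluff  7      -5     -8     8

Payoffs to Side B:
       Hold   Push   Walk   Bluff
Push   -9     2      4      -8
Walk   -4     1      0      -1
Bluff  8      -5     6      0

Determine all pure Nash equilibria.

Pure-strategy Nash equilibria: (Push, Walk) and (Bluff, Hold)

(Push, Hold): Side A can switch to Walk (1 → 4). Not NE.
(Push, Push): Side B can switch to Walk (2 → 4). Not NE.
(Push, Walk): Side A gets 0, best alternative -4; Side B gets 4, best alternative 2. No profitable deviation — NE.
(Push, Bluff): Side A can switch to Walk (-9 → 2). Not NE.
(Walk, Hold): Side A can switch to Bluff (4 → 7). Not NE.
(Walk, Push): Side A can switch to Push (-6 → 7). Not NE.
(Walk, Walk): Side A can switch to Push (-4 → 0). Not NE.
(Bluff, Hold): Side A gets 7, best alternative 4; Side B gets 8, best alternative 6. No profitable deviation — NE.
(The remaining 4 profiles each have a profitable deviation by the same check.)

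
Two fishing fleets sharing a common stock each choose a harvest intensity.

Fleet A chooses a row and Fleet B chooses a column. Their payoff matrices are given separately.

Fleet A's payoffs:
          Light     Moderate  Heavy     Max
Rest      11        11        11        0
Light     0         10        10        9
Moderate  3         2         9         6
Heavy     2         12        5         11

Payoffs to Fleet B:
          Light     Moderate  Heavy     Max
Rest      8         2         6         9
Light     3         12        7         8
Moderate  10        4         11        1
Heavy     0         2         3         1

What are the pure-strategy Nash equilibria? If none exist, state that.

(Rest, Light): Fleet B can switch to Max (8 → 9). Not NE.
(Rest, Moderate): Fleet A can switch to Heavy (11 → 12). Not NE.
(Rest, Heavy): Fleet B can switch to Light (6 → 8). Not NE.
(Rest, Max): Fleet A can switch to Light (0 → 9). Not NE.
(Light, Light): Fleet A can switch to Rest (0 → 11). Not NE.
(Light, Moderate): Fleet A can switch to Rest (10 → 11). Not NE.
(Light, Heavy): Fleet A can switch to Rest (10 → 11). Not NE.
(Light, Max): Fleet A can switch to Heavy (9 → 11). Not NE.
(Moderate, Light): Fleet A can switch to Rest (3 → 11). Not NE.
(Moderate, Moderate): Fleet A can switch to Rest (2 → 11). Not NE.
(Moderate, Heavy): Fleet A can switch to Rest (9 → 11). Not NE.
(Moderate, Max): Fleet A can switch to Light (6 → 9). Not NE.
(The remaining 4 profiles each have a profitable deviation by the same check.)

No pure-strategy Nash equilibrium.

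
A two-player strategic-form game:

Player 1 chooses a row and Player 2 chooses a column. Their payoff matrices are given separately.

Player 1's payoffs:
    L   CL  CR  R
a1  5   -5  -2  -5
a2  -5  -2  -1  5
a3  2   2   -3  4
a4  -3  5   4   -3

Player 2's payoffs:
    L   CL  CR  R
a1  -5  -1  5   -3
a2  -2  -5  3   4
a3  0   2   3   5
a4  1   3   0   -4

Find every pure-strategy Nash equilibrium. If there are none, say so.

Pure-strategy Nash equilibria: (a2, R); (a4, CL)

Player 1 against L: payoffs 5, -5, 2, -3 → best response a1.
Player 1 against CL: payoffs -5, -2, 2, 5 → best response a4.
Player 1 against CR: payoffs -2, -1, -3, 4 → best response a4.
Player 1 against R: payoffs -5, 5, 4, -3 → best response a2.
Player 2 against a1: payoffs -5, -1, 5, -3 → best response CR.
Player 2 against a2: payoffs -2, -5, 3, 4 → best response R.
Player 2 against a3: payoffs 0, 2, 3, 5 → best response R.
Player 2 against a4: payoffs 1, 3, 0, -4 → best response CL.
Mutual best responses: (a2, R); (a4, CL).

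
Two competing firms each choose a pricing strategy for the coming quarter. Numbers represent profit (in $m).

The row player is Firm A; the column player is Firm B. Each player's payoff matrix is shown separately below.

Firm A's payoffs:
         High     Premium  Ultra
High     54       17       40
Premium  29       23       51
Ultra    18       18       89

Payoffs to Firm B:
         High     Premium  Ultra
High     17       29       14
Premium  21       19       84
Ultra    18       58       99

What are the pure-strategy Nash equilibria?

Pure NE: (Ultra, Ultra)

For each player, find the best response to each opponent profile; mutual best responses are the pure NE.
Firm A against High: payoffs 54, 29, 18 → best response High.
Firm A against Premium: payoffs 17, 23, 18 → best response Premium.
Firm A against Ultra: payoffs 40, 51, 89 → best response Ultra.
Firm B against High: payoffs 17, 29, 14 → best response Premium.
Firm B against Premium: payoffs 21, 19, 84 → best response Ultra.
Firm B against Ultra: payoffs 18, 58, 99 → best response Ultra.
Mutual best responses: (Ultra, Ultra).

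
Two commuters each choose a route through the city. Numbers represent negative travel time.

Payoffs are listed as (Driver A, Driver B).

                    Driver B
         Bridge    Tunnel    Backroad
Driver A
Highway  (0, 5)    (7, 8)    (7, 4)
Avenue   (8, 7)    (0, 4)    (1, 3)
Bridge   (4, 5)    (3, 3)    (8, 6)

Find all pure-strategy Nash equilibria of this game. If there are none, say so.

Pure-strategy Nash equilibria: (Highway, Tunnel), (Avenue, Bridge), (Bridge, Backroad)

(Highway, Bridge): Driver A can switch to Avenue (0 → 8). Not NE.
(Highway, Tunnel): Driver A gets 7, best alternative 3; Driver B gets 8, best alternative 5. No profitable deviation — NE.
(Highway, Backroad): Driver A can switch to Bridge (7 → 8). Not NE.
(Avenue, Bridge): Driver A gets 8, best alternative 4; Driver B gets 7, best alternative 4. No profitable deviation — NE.
(Avenue, Tunnel): Driver A can switch to Highway (0 → 7). Not NE.
(Avenue, Backroad): Driver A can switch to Highway (1 → 7). Not NE.
(Bridge, Bridge): Driver A can switch to Avenue (4 → 8). Not NE.
(Bridge, Tunnel): Driver A can switch to Highway (3 → 7). Not NE.
(Bridge, Backroad): Driver A gets 8, best alternative 7; Driver B gets 6, best alternative 5. No profitable deviation — NE.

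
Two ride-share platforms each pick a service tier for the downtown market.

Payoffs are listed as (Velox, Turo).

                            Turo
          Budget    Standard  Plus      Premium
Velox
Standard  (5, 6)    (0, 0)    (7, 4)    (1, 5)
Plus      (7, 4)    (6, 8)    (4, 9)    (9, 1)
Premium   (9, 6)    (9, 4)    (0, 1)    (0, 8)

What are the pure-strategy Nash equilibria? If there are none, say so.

none

Velox against Budget: payoffs 5, 7, 9 → best response Premium.
Velox against Standard: payoffs 0, 6, 9 → best response Premium.
Velox against Plus: payoffs 7, 4, 0 → best response Standard.
Velox against Premium: payoffs 1, 9, 0 → best response Plus.
Turo against Standard: payoffs 6, 0, 4, 5 → best response Budget.
Turo against Plus: payoffs 4, 8, 9, 1 → best response Plus.
Turo against Premium: payoffs 6, 4, 1, 8 → best response Premium.
No profile is a mutual best response for all players.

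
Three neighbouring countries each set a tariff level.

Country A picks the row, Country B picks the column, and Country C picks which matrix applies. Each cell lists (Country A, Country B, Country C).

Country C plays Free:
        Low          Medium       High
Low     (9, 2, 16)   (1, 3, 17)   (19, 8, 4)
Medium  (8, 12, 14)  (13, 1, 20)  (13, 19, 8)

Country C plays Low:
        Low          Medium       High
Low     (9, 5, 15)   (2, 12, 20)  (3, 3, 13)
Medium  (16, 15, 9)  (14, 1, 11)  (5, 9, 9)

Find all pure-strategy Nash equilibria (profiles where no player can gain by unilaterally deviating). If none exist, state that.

Country A against (Low, Free): payoffs 9, 8 → best response Low.
Country A against (Low, Low): payoffs 9, 16 → best response Medium.
Country A against (Medium, Free): payoffs 1, 13 → best response Medium.
Country A against (Medium, Low): payoffs 2, 14 → best response Medium.
Country A against (High, Free): payoffs 19, 13 → best response Low.
Country A against (High, Low): payoffs 3, 5 → best response Medium.
Country B against (Low, Free): payoffs 2, 3, 8 → best response High.
Country B against (Low, Low): payoffs 5, 12, 3 → best response Medium.
Country B against (Medium, Free): payoffs 12, 1, 19 → best response High.
Country B against (Medium, Low): payoffs 15, 1, 9 → best response Low.
Country C against (Low, Low): payoffs 16, 15 → best response Free.
Country C against (Low, Medium): payoffs 17, 20 → best response Low.
Country C against (Low, High): payoffs 4, 13 → best response Low.
Country C against (Medium, Low): payoffs 14, 9 → best response Free.
Country C against (Medium, Medium): payoffs 20, 11 → best response Free.
Country C against (Medium, High): payoffs 8, 9 → best response Low.
No profile is a mutual best response for all players.

No pure-strategy Nash equilibrium.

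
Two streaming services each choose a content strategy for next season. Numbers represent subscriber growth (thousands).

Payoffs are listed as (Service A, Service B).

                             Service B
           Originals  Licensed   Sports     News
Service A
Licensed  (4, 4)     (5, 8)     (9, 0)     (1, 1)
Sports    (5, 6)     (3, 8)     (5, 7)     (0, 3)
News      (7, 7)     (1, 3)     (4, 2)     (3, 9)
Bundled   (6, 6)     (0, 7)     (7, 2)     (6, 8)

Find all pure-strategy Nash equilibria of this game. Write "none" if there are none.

Service A against Originals: payoffs 4, 5, 7, 6 → best response News.
Service A against Licensed: payoffs 5, 3, 1, 0 → best response Licensed.
Service A against Sports: payoffs 9, 5, 4, 7 → best response Licensed.
Service A against News: payoffs 1, 0, 3, 6 → best response Bundled.
Service B against Licensed: payoffs 4, 8, 0, 1 → best response Licensed.
Service B against Sports: payoffs 6, 8, 7, 3 → best response Licensed.
Service B against News: payoffs 7, 3, 2, 9 → best response News.
Service B against Bundled: payoffs 6, 7, 2, 8 → best response News.
Mutual best responses: (Licensed, Licensed); (Bundled, News).

(Licensed, Licensed) and (Bundled, News)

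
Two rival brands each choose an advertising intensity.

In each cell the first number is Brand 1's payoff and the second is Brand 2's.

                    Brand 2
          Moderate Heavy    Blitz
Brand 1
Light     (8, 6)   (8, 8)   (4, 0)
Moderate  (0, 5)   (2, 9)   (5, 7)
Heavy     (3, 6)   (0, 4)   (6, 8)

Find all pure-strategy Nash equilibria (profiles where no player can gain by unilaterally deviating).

(Light, Heavy), (Heavy, Blitz)

(Light, Moderate): Brand 2 can switch to Heavy (6 → 8). Not NE.
(Light, Heavy): Brand 1 gets 8, best alternative 2; Brand 2 gets 8, best alternative 6. No profitable deviation — NE.
(Light, Blitz): Brand 1 can switch to Moderate (4 → 5). Not NE.
(Moderate, Moderate): Brand 1 can switch to Light (0 → 8). Not NE.
(Moderate, Heavy): Brand 1 can switch to Light (2 → 8). Not NE.
(Moderate, Blitz): Brand 1 can switch to Heavy (5 → 6). Not NE.
(Heavy, Moderate): Brand 1 can switch to Light (3 → 8). Not NE.
(Heavy, Heavy): Brand 1 can switch to Light (0 → 8). Not NE.
(Heavy, Blitz): Brand 1 gets 6, best alternative 5; Brand 2 gets 8, best alternative 6. No profitable deviation — NE.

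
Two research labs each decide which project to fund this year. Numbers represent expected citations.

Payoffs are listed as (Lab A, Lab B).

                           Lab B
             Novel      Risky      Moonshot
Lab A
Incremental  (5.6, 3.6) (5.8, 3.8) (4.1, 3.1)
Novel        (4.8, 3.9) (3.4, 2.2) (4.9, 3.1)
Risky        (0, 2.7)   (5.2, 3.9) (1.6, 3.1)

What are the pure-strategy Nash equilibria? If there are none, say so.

The unique pure-strategy Nash equilibrium is (Incremental, Risky).

Mark each player's best response to every combination of opponents' strategies; a profile where every player is best-responding is a pure Nash equilibrium.
Lab A against Novel: payoffs 5.6, 4.8, 0 → best response Incremental.
Lab A against Risky: payoffs 5.8, 3.4, 5.2 → best response Incremental.
Lab A against Moonshot: payoffs 4.1, 4.9, 1.6 → best response Novel.
Lab B against Incremental: payoffs 3.6, 3.8, 3.1 → best response Risky.
Lab B against Novel: payoffs 3.9, 2.2, 3.1 → best response Novel.
Lab B against Risky: payoffs 2.7, 3.9, 3.1 → best response Risky.
Mutual best responses: (Incremental, Risky).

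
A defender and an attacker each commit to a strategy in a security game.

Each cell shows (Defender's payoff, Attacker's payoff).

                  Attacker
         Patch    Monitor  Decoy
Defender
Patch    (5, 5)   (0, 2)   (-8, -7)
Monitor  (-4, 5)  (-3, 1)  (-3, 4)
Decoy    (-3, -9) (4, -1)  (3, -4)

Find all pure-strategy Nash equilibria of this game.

(Patch, Patch): Defender gets 5, best alternative -3; Attacker gets 5, best alternative 2. No profitable deviation — NE.
(Patch, Monitor): Defender can switch to Decoy (0 → 4). Not NE.
(Patch, Decoy): Defender can switch to Monitor (-8 → -3). Not NE.
(Monitor, Patch): Defender can switch to Patch (-4 → 5). Not NE.
(Monitor, Monitor): Defender can switch to Patch (-3 → 0). Not NE.
(Monitor, Decoy): Defender can switch to Decoy (-3 → 3). Not NE.
(Decoy, Patch): Defender can switch to Patch (-3 → 5). Not NE.
(Decoy, Monitor): Defender gets 4, best alternative 0; Attacker gets -1, best alternative -4. No profitable deviation — NE.
(The remaining 1 profile has a profitable deviation by the same check.)

Pure-strategy Nash equilibria: (Patch, Patch); (Decoy, Monitor)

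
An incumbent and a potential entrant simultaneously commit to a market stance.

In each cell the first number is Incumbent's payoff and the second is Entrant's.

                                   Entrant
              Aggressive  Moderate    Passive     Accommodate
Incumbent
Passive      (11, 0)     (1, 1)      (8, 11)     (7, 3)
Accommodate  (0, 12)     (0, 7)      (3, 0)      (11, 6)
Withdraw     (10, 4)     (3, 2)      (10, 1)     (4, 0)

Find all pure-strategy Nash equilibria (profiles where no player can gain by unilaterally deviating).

Incumbent against Aggressive: payoffs 11, 0, 10 → best response Passive.
Incumbent against Moderate: payoffs 1, 0, 3 → best response Withdraw.
Incumbent against Passive: payoffs 8, 3, 10 → best response Withdraw.
Incumbent against Accommodate: payoffs 7, 11, 4 → best response Accommodate.
Entrant against Passive: payoffs 0, 1, 11, 3 → best response Passive.
Entrant against Accommodate: payoffs 12, 7, 0, 6 → best response Aggressive.
Entrant against Withdraw: payoffs 4, 2, 1, 0 → best response Aggressive.
No profile is a mutual best response for all players.

none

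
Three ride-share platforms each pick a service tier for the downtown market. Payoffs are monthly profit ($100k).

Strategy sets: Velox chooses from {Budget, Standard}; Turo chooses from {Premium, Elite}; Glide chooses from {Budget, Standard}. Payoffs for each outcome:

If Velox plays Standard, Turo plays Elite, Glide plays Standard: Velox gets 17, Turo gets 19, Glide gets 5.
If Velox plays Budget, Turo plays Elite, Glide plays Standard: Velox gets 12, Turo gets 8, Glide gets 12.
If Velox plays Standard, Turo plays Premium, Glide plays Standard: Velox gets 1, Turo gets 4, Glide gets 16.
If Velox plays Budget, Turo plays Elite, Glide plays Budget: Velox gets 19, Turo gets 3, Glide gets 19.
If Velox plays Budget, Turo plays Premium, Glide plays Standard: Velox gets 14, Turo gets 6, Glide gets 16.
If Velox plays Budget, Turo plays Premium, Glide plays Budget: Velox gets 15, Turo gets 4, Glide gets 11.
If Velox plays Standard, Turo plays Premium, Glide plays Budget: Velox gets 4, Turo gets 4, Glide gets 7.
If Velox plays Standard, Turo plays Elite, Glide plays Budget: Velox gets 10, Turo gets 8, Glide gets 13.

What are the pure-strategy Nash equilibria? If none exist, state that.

No pure-strategy Nash equilibrium.

(Budget, Premium, Budget): Glide can switch to Standard (11 → 16). Not NE.
(Budget, Premium, Standard): Turo can switch to Elite (6 → 8). Not NE.
(Budget, Elite, Budget): Turo can switch to Premium (3 → 4). Not NE.
(Budget, Elite, Standard): Velox can switch to Standard (12 → 17). Not NE.
(Standard, Premium, Budget): Velox can switch to Budget (4 → 15). Not NE.
(Standard, Premium, Standard): Velox can switch to Budget (1 → 14). Not NE.
(Standard, Elite, Budget): Velox can switch to Budget (10 → 19). Not NE.
(Standard, Elite, Standard): Glide can switch to Budget (5 → 13). Not NE.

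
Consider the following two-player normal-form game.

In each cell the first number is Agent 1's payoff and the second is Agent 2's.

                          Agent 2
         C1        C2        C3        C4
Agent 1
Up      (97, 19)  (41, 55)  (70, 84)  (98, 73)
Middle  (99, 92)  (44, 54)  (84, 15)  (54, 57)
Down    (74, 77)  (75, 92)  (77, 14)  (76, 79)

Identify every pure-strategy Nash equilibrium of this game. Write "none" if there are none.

Check each profile: it is a Nash equilibrium iff no player can strictly gain by switching unilaterally.
(Up, C1): Agent 1 can switch to Middle (97 → 99). Not NE.
(Up, C2): Agent 1 can switch to Middle (41 → 44). Not NE.
(Up, C3): Agent 1 can switch to Middle (70 → 84). Not NE.
(Up, C4): Agent 2 can switch to C3 (73 → 84). Not NE.
(Middle, C1): Agent 1 gets 99, best alternative 97; Agent 2 gets 92, best alternative 57. No profitable deviation — NE.
(Middle, C2): Agent 1 can switch to Down (44 → 75). Not NE.
(Middle, C3): Agent 2 can switch to C1 (15 → 92). Not NE.
(Middle, C4): Agent 1 can switch to Up (54 → 98). Not NE.
(Down, C1): Agent 1 can switch to Up (74 → 97). Not NE.
(Down, C2): Agent 1 gets 75, best alternative 44; Agent 2 gets 92, best alternative 79. No profitable deviation — NE.
(Down, C3): Agent 1 can switch to Middle (77 → 84). Not NE.
(Down, C4): Agent 1 can switch to Up (76 → 98). Not NE.

The pure Nash equilibria are (Middle, C1); (Down, C2).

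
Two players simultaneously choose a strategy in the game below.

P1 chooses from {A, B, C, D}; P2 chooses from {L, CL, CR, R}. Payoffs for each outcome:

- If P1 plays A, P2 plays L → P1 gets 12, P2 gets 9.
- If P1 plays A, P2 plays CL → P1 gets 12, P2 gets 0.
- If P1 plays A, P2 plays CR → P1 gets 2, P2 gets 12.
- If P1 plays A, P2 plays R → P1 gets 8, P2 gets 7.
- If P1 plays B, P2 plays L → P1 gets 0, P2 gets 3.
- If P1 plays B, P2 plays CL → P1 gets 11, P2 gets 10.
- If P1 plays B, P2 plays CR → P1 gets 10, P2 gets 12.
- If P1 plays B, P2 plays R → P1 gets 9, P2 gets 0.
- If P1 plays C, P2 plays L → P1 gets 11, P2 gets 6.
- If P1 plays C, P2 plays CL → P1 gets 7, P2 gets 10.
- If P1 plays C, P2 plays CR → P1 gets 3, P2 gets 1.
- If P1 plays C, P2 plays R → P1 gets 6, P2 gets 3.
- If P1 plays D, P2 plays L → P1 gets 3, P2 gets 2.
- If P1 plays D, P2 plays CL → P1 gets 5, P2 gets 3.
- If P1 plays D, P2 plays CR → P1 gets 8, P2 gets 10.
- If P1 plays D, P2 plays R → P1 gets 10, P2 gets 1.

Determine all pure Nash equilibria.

P1 against L: payoffs 12, 0, 11, 3 → best response A.
P1 against CL: payoffs 12, 11, 7, 5 → best response A.
P1 against CR: payoffs 2, 10, 3, 8 → best response B.
P1 against R: payoffs 8, 9, 6, 10 → best response D.
P2 against A: payoffs 9, 0, 12, 7 → best response CR.
P2 against B: payoffs 3, 10, 12, 0 → best response CR.
P2 against C: payoffs 6, 10, 1, 3 → best response CL.
P2 against D: payoffs 2, 3, 10, 1 → best response CR.
Mutual best responses: (B, CR).

Pure NE: (B, CR)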